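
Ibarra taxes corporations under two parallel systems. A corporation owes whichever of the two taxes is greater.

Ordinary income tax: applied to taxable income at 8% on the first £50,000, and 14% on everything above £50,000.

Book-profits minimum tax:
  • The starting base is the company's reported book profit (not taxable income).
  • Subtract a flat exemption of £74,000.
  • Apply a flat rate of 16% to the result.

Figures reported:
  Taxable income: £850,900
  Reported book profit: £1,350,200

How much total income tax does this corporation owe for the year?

Ordinary income tax:
  £50,000 × 8% = £4,000
  £800,900 × 14% = £112,126
  → £116,126

Book-profits minimum tax:
  Base (reported book profit): £1,350,200
  Less exemption £74,000 → base £1,276,200
  £1,276,200 × 16% = £204,192

£204,192 > £116,126, so the book-profits minimum tax is the binding amount.

£204,192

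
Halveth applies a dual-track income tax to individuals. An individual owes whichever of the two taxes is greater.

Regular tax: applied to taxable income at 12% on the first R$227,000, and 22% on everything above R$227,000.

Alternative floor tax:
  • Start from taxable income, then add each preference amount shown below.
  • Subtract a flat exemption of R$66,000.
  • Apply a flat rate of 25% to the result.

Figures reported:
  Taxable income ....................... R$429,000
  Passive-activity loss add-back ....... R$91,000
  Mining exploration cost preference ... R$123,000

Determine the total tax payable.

Alternative floor tax:
  Adjusted income: R$429,000 + R$91,000 + R$123,000 = R$643,000
  Less exemption R$66,000 → base R$577,000
  R$577,000 × 25% = R$144,250

Regular tax:
  R$227,000 × 12% = R$27,240
  R$202,000 × 22% = R$44,440
  → R$71,680

R$144,250 > R$71,680, so the alternative floor tax is the binding amount.

R$144,250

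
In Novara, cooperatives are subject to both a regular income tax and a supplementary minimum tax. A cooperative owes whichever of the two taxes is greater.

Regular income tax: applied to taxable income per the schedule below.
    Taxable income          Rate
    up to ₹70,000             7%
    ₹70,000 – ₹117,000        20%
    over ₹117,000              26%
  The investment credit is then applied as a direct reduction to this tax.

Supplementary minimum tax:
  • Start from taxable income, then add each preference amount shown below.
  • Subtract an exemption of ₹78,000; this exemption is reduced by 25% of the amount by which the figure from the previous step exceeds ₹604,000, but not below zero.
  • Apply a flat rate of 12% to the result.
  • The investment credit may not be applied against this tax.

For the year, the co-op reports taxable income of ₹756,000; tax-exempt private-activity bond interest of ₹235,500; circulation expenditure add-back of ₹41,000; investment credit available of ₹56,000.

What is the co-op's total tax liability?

₹124,440

Supplementary minimum tax:
  Adjusted income: ₹756,000 + ₹235,500 + ₹41,000 = ₹1,032,500
  Exemption: 25% × (₹1,032,500 − ₹604,000) = ₹107,125 ≥ ₹78,000, so the exemption is fully phased out
  Base: ₹1,032,500 − ₹0 = ₹1,032,500
  ₹1,032,500 × 12% = ₹123,900

Regular income tax:
  ₹70,000 × 7% = ₹4,900
  ₹47,000 × 20% = ₹9,400
  ₹639,000 × 26% = ₹166,140
  → ₹180,440
  Less investment credit ₹56,000 → ₹124,440

₹124,440 > ₹123,900, so the regular income tax governs.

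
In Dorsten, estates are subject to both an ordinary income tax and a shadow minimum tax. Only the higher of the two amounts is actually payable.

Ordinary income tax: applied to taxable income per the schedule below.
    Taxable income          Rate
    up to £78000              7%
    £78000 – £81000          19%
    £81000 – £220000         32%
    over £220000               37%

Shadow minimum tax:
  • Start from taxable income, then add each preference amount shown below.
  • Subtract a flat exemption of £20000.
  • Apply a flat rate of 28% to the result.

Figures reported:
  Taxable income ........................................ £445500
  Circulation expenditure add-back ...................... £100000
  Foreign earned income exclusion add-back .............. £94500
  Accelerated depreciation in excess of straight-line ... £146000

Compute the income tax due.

£214480

Shadow minimum tax:
  Adjusted income: £445500 + £100000 + £94500 + £146000 = £786000
  Less exemption £20000 → base £766000
  £766000 × 28% = £214480

Ordinary income tax:
  £78000 × 7% = £5460
  £3000 × 19% = £570
  £139000 × 32% = £44480
  £225500 × 37% = £83435
  → £133945

£214480 > £133945, so the shadow minimum tax is the binding amount.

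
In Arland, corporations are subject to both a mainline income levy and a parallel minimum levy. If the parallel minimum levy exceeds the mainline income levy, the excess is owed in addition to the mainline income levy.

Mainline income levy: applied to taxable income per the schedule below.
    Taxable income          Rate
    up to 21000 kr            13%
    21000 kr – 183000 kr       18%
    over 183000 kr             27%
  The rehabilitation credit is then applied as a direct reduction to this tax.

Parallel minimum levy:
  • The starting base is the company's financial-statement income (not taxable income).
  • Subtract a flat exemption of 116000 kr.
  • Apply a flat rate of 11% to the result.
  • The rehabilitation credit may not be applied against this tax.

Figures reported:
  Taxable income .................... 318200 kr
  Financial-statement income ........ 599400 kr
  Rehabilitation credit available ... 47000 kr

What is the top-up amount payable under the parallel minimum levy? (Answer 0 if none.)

31780 kr

Mainline income levy:
  21000 kr × 13% = 2730 kr
  162000 kr × 18% = 29160 kr
  135200 kr × 27% = 36504 kr
  → 68394 kr
  Less rehabilitation credit 47000 kr → 21394 kr

Parallel minimum levy:
  Base (financial-statement income): 599400 kr
  Less exemption 116000 kr → base 483400 kr
  483400 kr × 11% = 53174 kr

Excess of parallel minimum levy over mainline income levy: 53174 kr − 21394 kr = 31780 kr.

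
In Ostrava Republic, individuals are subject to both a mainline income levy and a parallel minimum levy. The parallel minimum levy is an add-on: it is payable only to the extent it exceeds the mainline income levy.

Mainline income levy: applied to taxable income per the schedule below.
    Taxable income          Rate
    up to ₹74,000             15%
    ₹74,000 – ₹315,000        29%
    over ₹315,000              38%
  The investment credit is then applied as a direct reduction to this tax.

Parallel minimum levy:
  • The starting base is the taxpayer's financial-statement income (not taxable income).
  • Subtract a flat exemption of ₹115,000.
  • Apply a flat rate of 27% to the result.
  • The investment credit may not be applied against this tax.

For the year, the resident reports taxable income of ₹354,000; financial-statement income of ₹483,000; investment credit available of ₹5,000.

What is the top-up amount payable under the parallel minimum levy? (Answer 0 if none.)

₹8,550

Parallel minimum levy:
  Base (financial-statement income): ₹483,000
  Less exemption ₹115,000 → base ₹368,000
  ₹368,000 × 27% = ₹99,360

Mainline income levy:
  ₹74,000 × 15% = ₹11,100
  ₹241,000 × 29% = ₹69,890
  ₹39,000 × 38% = ₹14,820
  → ₹95,810
  Less investment credit ₹5,000 → ₹90,810

Excess of parallel minimum levy over mainline income levy: ₹99,360 − ₹90,810 = ₹8,550.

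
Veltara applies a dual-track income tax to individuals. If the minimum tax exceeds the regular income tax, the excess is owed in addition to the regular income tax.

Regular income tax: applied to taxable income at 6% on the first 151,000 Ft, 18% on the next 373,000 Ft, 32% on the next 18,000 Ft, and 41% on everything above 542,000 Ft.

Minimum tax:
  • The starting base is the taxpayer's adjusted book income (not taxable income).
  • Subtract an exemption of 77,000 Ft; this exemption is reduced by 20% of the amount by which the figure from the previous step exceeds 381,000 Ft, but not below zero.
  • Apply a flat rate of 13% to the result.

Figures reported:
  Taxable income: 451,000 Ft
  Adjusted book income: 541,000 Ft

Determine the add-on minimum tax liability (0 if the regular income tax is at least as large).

1,420 Ft

Regular income tax:
  151,000 Ft × 6% = 9,060 Ft
  300,000 Ft × 18% = 54,000 Ft
  → 63,060 Ft

Minimum tax:
  Base (adjusted book income): 541,000 Ft
  Exemption: 77,000 Ft − 20% × (541,000 Ft − 381,000 Ft) = 77,000 Ft − 32,000 Ft = 45,000 Ft
  Base: 541,000 Ft − 45,000 Ft = 496,000 Ft
  496,000 Ft × 13% = 64,480 Ft

Excess of minimum tax over regular income tax: 64,480 Ft − 63,060 Ft = 1,420 Ft.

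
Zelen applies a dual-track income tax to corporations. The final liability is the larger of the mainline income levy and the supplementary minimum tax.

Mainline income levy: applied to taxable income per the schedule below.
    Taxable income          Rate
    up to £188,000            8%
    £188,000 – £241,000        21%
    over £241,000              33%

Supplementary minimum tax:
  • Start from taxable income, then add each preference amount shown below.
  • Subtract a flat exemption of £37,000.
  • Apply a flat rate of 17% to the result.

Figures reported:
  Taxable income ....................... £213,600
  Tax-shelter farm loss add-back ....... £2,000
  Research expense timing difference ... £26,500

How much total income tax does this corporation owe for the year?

£34,867

Supplementary minimum tax:
  Adjusted income: £213,600 + £2,000 + £26,500 = £242,100
  Less exemption £37,000 → base £205,100
  £205,100 × 17% = £34,867

Mainline income levy:
  £188,000 × 8% = £15,040
  £25,600 × 21% = £5,376
  → £20,416

£34,867 > £20,416, so the supplementary minimum tax is the binding amount.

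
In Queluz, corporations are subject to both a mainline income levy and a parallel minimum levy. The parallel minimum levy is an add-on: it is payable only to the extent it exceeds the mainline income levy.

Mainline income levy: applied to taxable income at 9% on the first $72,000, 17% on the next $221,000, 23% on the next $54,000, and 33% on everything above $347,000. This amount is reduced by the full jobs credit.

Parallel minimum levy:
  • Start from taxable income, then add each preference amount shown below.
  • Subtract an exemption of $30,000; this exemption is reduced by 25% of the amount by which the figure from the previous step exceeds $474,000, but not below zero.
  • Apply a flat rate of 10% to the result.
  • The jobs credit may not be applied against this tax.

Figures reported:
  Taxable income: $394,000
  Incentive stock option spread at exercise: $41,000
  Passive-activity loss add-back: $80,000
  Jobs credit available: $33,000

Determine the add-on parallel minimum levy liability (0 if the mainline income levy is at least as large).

$10,545

Parallel minimum levy:
  Adjusted income: $394,000 + $41,000 + $80,000 = $515,000
  Exemption: $30,000 − 25% × ($515,000 − $474,000) = $30,000 − $10,250 = $19,750
  Base: $515,000 − $19,750 = $495,250
  $495,250 × 10% = $49,525

Mainline income levy:
  $72,000 × 9% = $6,480
  $221,000 × 17% = $37,570
  $54,000 × 23% = $12,420
  $47,000 × 33% = $15,510
  → $71,980
  Less jobs credit $33,000 → $38,980

Excess of parallel minimum levy over mainline income levy: $49,525 − $38,980 = $10,545.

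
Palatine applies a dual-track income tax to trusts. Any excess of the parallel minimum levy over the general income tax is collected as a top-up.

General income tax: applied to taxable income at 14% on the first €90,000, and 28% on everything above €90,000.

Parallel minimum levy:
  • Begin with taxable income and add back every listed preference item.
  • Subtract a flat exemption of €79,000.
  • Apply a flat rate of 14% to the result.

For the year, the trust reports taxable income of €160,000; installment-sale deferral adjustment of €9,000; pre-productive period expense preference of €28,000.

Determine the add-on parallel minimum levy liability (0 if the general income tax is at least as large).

€0

General income tax:
  €90,000 × 14% = €12,600
  €70,000 × 28% = €19,600
  → €32,200

Parallel minimum levy:
  Adjusted income: €160,000 + €9,000 + €28,000 = €197,000
  Less exemption €79,000 → base €118,000
  €118,000 × 14% = €16,520

€16,520 ≤ €32,200, so no add-on is due.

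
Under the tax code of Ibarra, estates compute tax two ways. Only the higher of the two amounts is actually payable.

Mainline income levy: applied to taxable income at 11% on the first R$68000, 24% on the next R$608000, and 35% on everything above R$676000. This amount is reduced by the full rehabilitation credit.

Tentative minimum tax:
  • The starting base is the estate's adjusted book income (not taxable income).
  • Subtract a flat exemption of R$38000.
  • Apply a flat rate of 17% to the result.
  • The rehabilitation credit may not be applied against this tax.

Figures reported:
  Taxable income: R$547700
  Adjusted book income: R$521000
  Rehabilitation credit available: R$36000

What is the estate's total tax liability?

R$86608

Tentative minimum tax:
  Base (adjusted book income): R$521000
  Less exemption R$38000 → base R$483000
  R$483000 × 17% = R$82110

Mainline income levy:
  R$68000 × 11% = R$7480
  R$479700 × 24% = R$115128
  → R$122608
  Less rehabilitation credit R$36000 → R$86608

R$86608 > R$82110, so the mainline income levy governs.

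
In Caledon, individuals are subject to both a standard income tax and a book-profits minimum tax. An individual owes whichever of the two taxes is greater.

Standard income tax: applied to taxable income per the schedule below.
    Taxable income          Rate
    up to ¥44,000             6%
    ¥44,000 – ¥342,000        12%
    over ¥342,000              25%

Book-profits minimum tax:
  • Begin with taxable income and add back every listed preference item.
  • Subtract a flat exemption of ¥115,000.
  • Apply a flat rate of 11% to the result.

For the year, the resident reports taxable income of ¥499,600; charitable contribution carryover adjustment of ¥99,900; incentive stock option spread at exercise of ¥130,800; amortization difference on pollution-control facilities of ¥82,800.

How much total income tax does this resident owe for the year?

Standard income tax:
  ¥44,000 × 6% = ¥2,640
  ¥298,000 × 12% = ¥35,760
  ¥157,600 × 25% = ¥39,400
  → ¥77,800

Book-profits minimum tax:
  Adjusted income: ¥499,600 + ¥99,900 + ¥130,800 + ¥82,800 = ¥813,100
  Less exemption ¥115,000 → base ¥698,100
  ¥698,100 × 11% = ¥76,791

¥77,800 > ¥76,791, so the standard income tax governs.

¥77,800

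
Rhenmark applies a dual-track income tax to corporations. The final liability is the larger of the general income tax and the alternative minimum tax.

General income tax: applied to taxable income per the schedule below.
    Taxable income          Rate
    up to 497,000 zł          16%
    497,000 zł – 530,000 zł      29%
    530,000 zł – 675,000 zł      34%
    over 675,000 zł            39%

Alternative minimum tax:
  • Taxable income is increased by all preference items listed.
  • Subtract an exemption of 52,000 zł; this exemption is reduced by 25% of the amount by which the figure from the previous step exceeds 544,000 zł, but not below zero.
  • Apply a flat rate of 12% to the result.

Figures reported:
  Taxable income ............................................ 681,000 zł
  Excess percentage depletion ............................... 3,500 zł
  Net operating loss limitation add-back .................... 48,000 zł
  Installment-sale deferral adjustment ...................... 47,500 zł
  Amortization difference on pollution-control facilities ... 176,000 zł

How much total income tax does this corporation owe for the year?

140,730 zł

Alternative minimum tax:
  Adjusted income: 681,000 zł + 3,500 zł + 48,000 zł + 47,500 zł + 176,000 zł = 956,000 zł
  Exemption: 25% × (956,000 zł − 544,000 zł) = 103,000 zł ≥ 52,000 zł, so the exemption is fully phased out
  Base: 956,000 zł − 0 zł = 956,000 zł
  956,000 zł × 12% = 114,720 zł

General income tax:
  497,000 zł × 16% = 79,520 zł
  33,000 zł × 29% = 9,570 zł
  145,000 zł × 34% = 49,300 zł
  6,000 zł × 39% = 2,340 zł
  → 140,730 zł

140,730 zł > 114,720 zł, so the general income tax governs.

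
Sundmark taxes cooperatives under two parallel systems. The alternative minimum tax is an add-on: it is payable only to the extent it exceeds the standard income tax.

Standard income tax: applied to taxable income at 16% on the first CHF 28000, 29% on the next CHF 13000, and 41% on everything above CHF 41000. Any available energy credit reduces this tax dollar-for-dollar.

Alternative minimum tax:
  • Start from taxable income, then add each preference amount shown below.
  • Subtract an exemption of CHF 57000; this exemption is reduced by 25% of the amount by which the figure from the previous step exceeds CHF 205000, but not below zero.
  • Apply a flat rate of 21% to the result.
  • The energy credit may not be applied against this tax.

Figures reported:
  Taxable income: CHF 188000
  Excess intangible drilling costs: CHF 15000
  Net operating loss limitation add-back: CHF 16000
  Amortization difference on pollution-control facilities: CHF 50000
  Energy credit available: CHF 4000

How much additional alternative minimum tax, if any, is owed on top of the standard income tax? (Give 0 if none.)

CHF 0

Alternative minimum tax:
  Adjusted income: CHF 188000 + CHF 15000 + CHF 16000 + CHF 50000 = CHF 269000
  Exemption: CHF 57000 − 25% × (CHF 269000 − CHF 205000) = CHF 57000 − CHF 16000 = CHF 41000
  Base: CHF 269000 − CHF 41000 = CHF 228000
  CHF 228000 × 21% = CHF 47880

Standard income tax:
  CHF 28000 × 16% = CHF 4480
  CHF 13000 × 29% = CHF 3770
  CHF 147000 × 41% = CHF 60270
  → CHF 68520
  Less energy credit CHF 4000 → CHF 64520

CHF 47880 ≤ CHF 64520, so no add-on is due.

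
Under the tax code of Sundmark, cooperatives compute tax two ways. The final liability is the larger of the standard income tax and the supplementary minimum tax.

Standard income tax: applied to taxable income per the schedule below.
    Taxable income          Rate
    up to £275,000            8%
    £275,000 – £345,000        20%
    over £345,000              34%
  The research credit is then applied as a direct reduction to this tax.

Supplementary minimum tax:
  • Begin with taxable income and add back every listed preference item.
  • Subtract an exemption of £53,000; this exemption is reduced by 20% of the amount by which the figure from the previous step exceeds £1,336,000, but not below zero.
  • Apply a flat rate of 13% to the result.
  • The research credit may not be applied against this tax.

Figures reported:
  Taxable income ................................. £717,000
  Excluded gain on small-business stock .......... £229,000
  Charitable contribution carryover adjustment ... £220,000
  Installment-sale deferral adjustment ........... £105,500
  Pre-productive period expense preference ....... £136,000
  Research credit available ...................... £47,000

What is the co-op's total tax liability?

£177,944

Standard income tax:
  £275,000 × 8% = £22,000
  £70,000 × 20% = £14,000
  £372,000 × 34% = £126,480
  → £162,480
  Less research credit £47,000 → £115,480

Supplementary minimum tax:
  Adjusted income: £717,000 + £229,000 + £220,000 + £105,500 + £136,000 = £1,407,500
  Exemption: £53,000 − 20% × (£1,407,500 − £1,336,000) = £53,000 − £14,300 = £38,700
  Base: £1,407,500 − £38,700 = £1,368,800
  £1,368,800 × 13% = £177,944

£177,944 > £115,480, so the supplementary minimum tax is the binding amount.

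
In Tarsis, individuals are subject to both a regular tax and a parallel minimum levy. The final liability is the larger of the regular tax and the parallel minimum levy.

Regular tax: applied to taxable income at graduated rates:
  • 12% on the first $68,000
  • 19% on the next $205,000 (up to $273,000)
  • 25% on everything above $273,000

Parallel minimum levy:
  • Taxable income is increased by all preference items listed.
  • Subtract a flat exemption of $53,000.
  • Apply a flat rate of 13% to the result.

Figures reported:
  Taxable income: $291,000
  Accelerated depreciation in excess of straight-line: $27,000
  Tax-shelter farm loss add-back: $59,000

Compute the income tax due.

Parallel minimum levy:
  Adjusted income: $291,000 + $27,000 + $59,000 = $377,000
  Less exemption $53,000 → base $324,000
  $324,000 × 13% = $42,120

Regular tax:
  $68,000 × 12% = $8,160
  $205,000 × 19% = $38,950
  $18,000 × 25% = $4,500
  → $51,610

$51,610 > $42,120, so the regular tax governs.

$51,610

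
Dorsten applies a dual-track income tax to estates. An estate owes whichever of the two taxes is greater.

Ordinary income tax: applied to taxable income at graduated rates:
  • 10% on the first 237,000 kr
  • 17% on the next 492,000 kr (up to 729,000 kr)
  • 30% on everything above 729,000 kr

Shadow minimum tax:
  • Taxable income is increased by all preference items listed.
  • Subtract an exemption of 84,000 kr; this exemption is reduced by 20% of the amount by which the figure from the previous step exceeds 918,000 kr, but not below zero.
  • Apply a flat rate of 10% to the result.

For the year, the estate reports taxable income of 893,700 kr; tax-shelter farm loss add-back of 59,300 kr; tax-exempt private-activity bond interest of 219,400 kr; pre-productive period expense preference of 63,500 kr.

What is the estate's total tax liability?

Ordinary income tax:
  237,000 kr × 10% = 23,700 kr
  492,000 kr × 17% = 83,640 kr
  164,700 kr × 30% = 49,410 kr
  → 156,750 kr

Shadow minimum tax:
  Adjusted income: 893,700 kr + 59,300 kr + 219,400 kr + 63,500 kr = 1,235,900 kr
  Exemption: 84,000 kr − 20% × (1,235,900 kr − 918,000 kr) = 84,000 kr − 63,580 kr = 20,420 kr
  Base: 1,235,900 kr − 20,420 kr = 1,215,480 kr
  1,215,480 kr × 10% = 121,548 kr

156,750 kr > 121,548 kr, so the ordinary income tax governs.

156,750 kr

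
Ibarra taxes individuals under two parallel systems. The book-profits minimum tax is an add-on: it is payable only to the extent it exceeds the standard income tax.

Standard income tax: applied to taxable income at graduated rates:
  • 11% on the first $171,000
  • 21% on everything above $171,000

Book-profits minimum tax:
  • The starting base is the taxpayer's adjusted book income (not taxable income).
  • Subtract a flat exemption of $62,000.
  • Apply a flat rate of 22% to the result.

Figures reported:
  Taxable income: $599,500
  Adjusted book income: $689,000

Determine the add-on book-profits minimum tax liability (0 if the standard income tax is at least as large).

Standard income tax:
  $171,000 × 11% = $18,810
  $428,500 × 21% = $89,985
  → $108,795

Book-profits minimum tax:
  Base (adjusted book income): $689,000
  Less exemption $62,000 → base $627,000
  $627,000 × 22% = $137,940

Excess of book-profits minimum tax over standard income tax: $137,940 − $108,795 = $29,145.

$29,145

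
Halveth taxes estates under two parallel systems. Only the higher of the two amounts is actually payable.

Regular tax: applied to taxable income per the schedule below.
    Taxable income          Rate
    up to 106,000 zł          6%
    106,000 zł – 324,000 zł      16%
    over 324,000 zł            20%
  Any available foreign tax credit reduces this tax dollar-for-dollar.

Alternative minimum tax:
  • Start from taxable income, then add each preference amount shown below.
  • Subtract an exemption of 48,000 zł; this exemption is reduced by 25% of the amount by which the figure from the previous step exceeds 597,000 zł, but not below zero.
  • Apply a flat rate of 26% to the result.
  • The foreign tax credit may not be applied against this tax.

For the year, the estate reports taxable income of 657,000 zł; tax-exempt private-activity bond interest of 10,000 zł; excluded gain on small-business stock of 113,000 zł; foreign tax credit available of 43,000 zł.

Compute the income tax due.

Alternative minimum tax:
  Adjusted income: 657,000 zł + 10,000 zł + 113,000 zł = 780,000 zł
  Exemption: 48,000 zł − 25% × (780,000 zł − 597,000 zł) = 48,000 zł − 45,750 zł = 2,250 zł
  Base: 780,000 zł − 2,250 zł = 777,750 zł
  777,750 zł × 26% = 202,215 zł

Regular tax:
  106,000 zł × 6% = 6,360 zł
  218,000 zł × 16% = 34,880 zł
  333,000 zł × 20% = 66,600 zł
  → 107,840 zł
  Less foreign tax credit 43,000 zł → 64,840 zł

202,215 zł > 64,840 zł, so the alternative minimum tax is the binding amount.

202,215 zł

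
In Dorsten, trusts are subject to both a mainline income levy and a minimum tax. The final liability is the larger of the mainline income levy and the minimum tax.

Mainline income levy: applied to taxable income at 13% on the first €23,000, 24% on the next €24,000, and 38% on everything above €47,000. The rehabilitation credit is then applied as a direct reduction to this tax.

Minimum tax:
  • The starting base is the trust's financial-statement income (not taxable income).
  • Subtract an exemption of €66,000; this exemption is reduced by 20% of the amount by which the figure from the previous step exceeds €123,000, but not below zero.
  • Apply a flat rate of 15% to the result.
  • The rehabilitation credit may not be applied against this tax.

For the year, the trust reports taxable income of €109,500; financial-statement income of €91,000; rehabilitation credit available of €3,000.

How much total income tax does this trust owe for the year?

€29,500

Minimum tax:
  Base (financial-statement income): €91,000
  Exemption: €91,000 ≤ €123,000, so full €66,000 applies
  Base: €91,000 − €66,000 = €25,000
  €25,000 × 15% = €3,750

Mainline income levy:
  €23,000 × 13% = €2,990
  €24,000 × 24% = €5,760
  €62,500 × 38% = €23,750
  → €32,500
  Less rehabilitation credit €3,000 → €29,500

€29,500 > €3,750, so the mainline income levy governs.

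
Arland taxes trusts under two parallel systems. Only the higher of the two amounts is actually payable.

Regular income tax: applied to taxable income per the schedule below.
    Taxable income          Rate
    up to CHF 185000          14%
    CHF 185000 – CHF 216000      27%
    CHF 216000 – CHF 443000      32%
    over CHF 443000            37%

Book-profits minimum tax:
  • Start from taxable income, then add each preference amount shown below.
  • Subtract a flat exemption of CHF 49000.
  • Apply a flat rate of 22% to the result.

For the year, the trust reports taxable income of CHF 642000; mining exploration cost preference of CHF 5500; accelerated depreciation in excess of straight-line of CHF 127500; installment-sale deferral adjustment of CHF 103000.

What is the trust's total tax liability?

Book-profits minimum tax:
  Adjusted income: CHF 642000 + CHF 5500 + CHF 127500 + CHF 103000 = CHF 878000
  Less exemption CHF 49000 → base CHF 829000
  CHF 829000 × 22% = CHF 182380

Regular income tax:
  CHF 185000 × 14% = CHF 25900
  CHF 31000 × 27% = CHF 8370
  CHF 227000 × 32% = CHF 72640
  CHF 199000 × 37% = CHF 73630
  → CHF 180540

CHF 182380 > CHF 180540, so the book-profits minimum tax is the binding amount.

CHF 182380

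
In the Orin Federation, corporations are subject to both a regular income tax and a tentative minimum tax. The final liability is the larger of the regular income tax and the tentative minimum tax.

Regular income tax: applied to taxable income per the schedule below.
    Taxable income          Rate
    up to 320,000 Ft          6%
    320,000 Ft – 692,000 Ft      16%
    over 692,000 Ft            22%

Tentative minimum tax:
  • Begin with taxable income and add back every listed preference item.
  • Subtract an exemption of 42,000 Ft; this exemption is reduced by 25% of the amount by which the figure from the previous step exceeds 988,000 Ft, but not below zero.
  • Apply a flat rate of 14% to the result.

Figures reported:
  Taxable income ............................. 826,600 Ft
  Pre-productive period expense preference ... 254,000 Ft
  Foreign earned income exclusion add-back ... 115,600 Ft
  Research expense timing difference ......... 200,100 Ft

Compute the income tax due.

195,482 Ft

Tentative minimum tax:
  Adjusted income: 826,600 Ft + 254,000 Ft + 115,600 Ft + 200,100 Ft = 1,396,300 Ft
  Exemption: 25% × (1,396,300 Ft − 988,000 Ft) = 102,075 Ft ≥ 42,000 Ft, so the exemption is fully phased out
  Base: 1,396,300 Ft − 0 Ft = 1,396,300 Ft
  1,396,300 Ft × 14% = 195,482 Ft

Regular income tax:
  320,000 Ft × 6% = 19,200 Ft
  372,000 Ft × 16% = 59,520 Ft
  134,600 Ft × 22% = 29,612 Ft
  → 108,332 Ft

195,482 Ft > 108,332 Ft, so the tentative minimum tax is the binding amount.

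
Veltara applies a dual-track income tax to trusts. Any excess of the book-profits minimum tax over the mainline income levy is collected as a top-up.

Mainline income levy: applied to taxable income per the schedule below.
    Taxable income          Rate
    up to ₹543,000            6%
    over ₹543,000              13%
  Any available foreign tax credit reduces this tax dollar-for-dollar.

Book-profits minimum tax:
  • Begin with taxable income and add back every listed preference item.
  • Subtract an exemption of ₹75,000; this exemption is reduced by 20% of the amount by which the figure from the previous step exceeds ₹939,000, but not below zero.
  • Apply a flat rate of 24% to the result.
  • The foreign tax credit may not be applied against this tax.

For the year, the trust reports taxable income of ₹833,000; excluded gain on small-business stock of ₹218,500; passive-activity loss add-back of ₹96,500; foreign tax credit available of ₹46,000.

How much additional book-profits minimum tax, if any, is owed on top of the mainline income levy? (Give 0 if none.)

Mainline income levy:
  ₹543,000 × 6% = ₹32,580
  ₹290,000 × 13% = ₹37,700
  → ₹70,280
  Less foreign tax credit ₹46,000 → ₹24,280

Book-profits minimum tax:
  Adjusted income: ₹833,000 + ₹218,500 + ₹96,500 = ₹1,148,000
  Exemption: ₹75,000 − 20% × (₹1,148,000 − ₹939,000) = ₹75,000 − ₹41,800 = ₹33,200
  Base: ₹1,148,000 − ₹33,200 = ₹1,114,800
  ₹1,114,800 × 24% = ₹267,552

Excess of book-profits minimum tax over mainline income levy: ₹267,552 − ₹24,280 = ₹243,272.

₹243,272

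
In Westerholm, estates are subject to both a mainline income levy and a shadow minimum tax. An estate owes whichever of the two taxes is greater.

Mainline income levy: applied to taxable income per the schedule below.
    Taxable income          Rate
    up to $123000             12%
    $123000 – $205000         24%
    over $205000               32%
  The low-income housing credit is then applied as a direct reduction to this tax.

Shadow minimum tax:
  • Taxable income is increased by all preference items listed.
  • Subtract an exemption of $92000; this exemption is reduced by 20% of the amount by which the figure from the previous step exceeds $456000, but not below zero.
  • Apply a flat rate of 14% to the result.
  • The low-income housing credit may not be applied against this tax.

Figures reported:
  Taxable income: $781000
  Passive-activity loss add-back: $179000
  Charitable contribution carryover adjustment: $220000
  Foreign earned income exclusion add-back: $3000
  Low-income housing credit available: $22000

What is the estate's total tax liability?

$196760

Shadow minimum tax:
  Adjusted income: $781000 + $179000 + $220000 + $3000 = $1183000
  Exemption: 20% × ($1183000 − $456000) = $145400 ≥ $92000, so the exemption is fully phased out
  Base: $1183000 − $0 = $1183000
  $1183000 × 14% = $165620

Mainline income levy:
  $123000 × 12% = $14760
  $82000 × 24% = $19680
  $576000 × 32% = $184320
  → $218760
  Less low-income housing credit $22000 → $196760

$196760 > $165620, so the mainline income levy governs.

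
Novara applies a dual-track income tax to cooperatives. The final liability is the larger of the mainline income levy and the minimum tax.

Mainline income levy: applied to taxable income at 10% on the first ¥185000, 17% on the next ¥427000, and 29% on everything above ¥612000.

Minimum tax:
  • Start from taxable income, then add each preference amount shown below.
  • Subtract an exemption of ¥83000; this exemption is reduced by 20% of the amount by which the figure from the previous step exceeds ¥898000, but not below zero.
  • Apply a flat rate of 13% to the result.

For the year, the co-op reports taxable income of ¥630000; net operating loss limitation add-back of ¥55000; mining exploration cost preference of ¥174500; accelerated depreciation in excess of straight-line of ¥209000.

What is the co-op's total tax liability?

¥132548

Minimum tax:
  Adjusted income: ¥630000 + ¥55000 + ¥174500 + ¥209000 = ¥1068500
  Exemption: ¥83000 − 20% × (¥1068500 − ¥898000) = ¥83000 − ¥34100 = ¥48900
  Base: ¥1068500 − ¥48900 = ¥1019600
  ¥1019600 × 13% = ¥132548

Mainline income levy:
  ¥185000 × 10% = ¥18500
  ¥427000 × 17% = ¥72590
  ¥18000 × 29% = ¥5220
  → ¥96310

¥132548 > ¥96310, so the minimum tax is the binding amount.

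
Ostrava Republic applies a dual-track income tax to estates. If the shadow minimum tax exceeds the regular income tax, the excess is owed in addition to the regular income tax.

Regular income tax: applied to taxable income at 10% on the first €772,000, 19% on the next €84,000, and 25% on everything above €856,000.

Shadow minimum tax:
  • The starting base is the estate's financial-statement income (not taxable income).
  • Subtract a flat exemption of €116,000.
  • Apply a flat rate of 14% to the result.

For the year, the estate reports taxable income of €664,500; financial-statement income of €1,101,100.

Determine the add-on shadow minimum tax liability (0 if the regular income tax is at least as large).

€71,464

Regular income tax:
  €664,500 × 10% = €66,450

Shadow minimum tax:
  Base (financial-statement income): €1,101,100
  Less exemption €116,000 → base €985,100
  €985,100 × 14% = €137,914

Excess of shadow minimum tax over regular income tax: €137,914 − €66,450 = €71,464.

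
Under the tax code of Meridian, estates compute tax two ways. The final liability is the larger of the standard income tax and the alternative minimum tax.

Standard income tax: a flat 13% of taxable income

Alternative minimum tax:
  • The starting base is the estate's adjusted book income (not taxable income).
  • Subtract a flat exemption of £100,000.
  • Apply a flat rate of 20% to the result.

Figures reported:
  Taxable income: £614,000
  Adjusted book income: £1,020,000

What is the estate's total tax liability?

£184,000

Alternative minimum tax:
  Base (adjusted book income): £1,020,000
  Less exemption £100,000 → base £920,000
  £920,000 × 20% = £184,000

Standard income tax:
  £614,000 × 13% = £79,820

£184,000 > £79,820, so the alternative minimum tax is the binding amount.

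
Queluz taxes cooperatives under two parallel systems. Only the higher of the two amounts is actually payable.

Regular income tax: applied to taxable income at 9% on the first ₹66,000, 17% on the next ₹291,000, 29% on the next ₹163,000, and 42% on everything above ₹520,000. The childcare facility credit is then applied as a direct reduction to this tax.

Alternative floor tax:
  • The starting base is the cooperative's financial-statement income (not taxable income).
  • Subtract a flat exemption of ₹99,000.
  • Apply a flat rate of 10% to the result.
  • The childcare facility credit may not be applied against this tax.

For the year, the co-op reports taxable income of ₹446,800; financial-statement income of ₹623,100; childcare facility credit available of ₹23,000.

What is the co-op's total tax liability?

Alternative floor tax:
  Base (financial-statement income): ₹623,100
  Less exemption ₹99,000 → base ₹524,100
  ₹524,100 × 10% = ₹52,410

Regular income tax:
  ₹66,000 × 9% = ₹5,940
  ₹291,000 × 17% = ₹49,470
  ₹89,800 × 29% = ₹26,042
  → ₹81,452
  Less childcare facility credit ₹23,000 → ₹58,452

₹58,452 > ₹52,410, so the regular income tax governs.

₹58,452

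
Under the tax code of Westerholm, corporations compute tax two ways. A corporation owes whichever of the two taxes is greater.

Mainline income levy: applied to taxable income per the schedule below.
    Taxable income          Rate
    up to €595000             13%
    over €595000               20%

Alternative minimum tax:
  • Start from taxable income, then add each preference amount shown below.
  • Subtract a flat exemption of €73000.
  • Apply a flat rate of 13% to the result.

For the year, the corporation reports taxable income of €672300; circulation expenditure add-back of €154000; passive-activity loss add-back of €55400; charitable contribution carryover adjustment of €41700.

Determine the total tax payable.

€110552

Alternative minimum tax:
  Adjusted income: €672300 + €154000 + €55400 + €41700 = €923400
  Less exemption €73000 → base €850400
  €850400 × 13% = €110552

Mainline income levy:
  €595000 × 13% = €77350
  €77300 × 20% = €15460
  → €92810

€110552 > €92810, so the alternative minimum tax is the binding amount.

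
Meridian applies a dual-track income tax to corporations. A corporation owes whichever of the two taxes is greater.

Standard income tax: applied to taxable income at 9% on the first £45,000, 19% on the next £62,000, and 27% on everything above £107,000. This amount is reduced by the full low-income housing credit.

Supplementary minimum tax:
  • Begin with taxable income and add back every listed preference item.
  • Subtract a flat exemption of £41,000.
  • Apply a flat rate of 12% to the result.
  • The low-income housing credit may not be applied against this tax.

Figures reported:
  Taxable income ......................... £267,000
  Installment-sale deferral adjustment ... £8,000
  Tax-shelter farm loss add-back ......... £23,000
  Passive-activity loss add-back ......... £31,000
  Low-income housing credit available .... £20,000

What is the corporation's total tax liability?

£39,030

Standard income tax:
  £45,000 × 9% = £4,050
  £62,000 × 19% = £11,780
  £160,000 × 27% = £43,200
  → £59,030
  Less low-income housing credit £20,000 → £39,030

Supplementary minimum tax:
  Adjusted income: £267,000 + £8,000 + £23,000 + £31,000 = £329,000
  Less exemption £41,000 → base £288,000
  £288,000 × 12% = £34,560

£39,030 > £34,560, so the standard income tax governs.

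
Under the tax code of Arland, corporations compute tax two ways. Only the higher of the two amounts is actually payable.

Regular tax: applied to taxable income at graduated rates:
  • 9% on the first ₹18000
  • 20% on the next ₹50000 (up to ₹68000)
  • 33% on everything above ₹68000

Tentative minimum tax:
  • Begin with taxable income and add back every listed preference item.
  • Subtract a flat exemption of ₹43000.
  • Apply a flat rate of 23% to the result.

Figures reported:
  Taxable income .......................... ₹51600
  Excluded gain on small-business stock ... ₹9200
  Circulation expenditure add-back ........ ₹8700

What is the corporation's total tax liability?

₹8340

Tentative minimum tax:
  Adjusted income: ₹51600 + ₹9200 + ₹8700 = ₹69500
  Less exemption ₹43000 → base ₹26500
  ₹26500 × 23% = ₹6095

Regular tax:
  ₹18000 × 9% = ₹1620
  ₹33600 × 20% = ₹6720
  → ₹8340

₹8340 > ₹6095, so the regular tax governs.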